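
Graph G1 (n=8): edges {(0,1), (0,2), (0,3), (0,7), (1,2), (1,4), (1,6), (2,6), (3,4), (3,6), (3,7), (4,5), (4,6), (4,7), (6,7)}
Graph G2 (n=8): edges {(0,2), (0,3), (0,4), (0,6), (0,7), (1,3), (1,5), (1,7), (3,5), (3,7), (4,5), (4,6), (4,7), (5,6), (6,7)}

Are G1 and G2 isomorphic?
Yes, isomorphic

The graphs are isomorphic.
One valid mapping φ: V(G1) → V(G2): 0→5, 1→3, 2→1, 3→6, 4→0, 5→2, 6→7, 7→4

Verify φ preserves adjacency — for each edge of G1, its image is an edge of G2:
  (0,1) → (φ(0),φ(1)) = (3,5) ∈ E(G2) ✓
  (0,2) → (φ(0),φ(2)) = (1,5) ∈ E(G2) ✓
  (0,3) → (φ(0),φ(3)) = (5,6) ∈ E(G2) ✓
  (0,7) → (φ(0),φ(7)) = (4,5) ∈ E(G2) ✓
  (1,2) → (φ(1),φ(2)) = (1,3) ∈ E(G2) ✓
  (1,4) → (φ(1),φ(4)) = (0,3) ∈ E(G2) ✓
  (1,6) → (φ(1),φ(6)) = (3,7) ∈ E(G2) ✓
  (2,6) → (φ(2),φ(6)) = (1,7) ∈ E(G2) ✓
  (3,4) → (φ(3),φ(4)) = (0,6) ∈ E(G2) ✓
  (3,6) → (φ(3),φ(6)) = (6,7) ∈ E(G2) ✓
  (3,7) → (φ(3),φ(7)) = (4,6) ∈ E(G2) ✓
  (4,5) → (φ(4),φ(5)) = (0,2) ∈ E(G2) ✓
  (4,6) → (φ(4),φ(6)) = (0,7) ∈ E(G2) ✓
  (4,7) → (φ(4),φ(7)) = (0,4) ∈ E(G2) ✓
  (6,7) → (φ(6),φ(7)) = (4,7) ∈ E(G2) ✓
All 15 edges of G1 map to edges of G2, and |E(G1)| = |E(G2)| = 15, so φ is a bijection on edges as well as vertices. Hence G1 ≅ G2.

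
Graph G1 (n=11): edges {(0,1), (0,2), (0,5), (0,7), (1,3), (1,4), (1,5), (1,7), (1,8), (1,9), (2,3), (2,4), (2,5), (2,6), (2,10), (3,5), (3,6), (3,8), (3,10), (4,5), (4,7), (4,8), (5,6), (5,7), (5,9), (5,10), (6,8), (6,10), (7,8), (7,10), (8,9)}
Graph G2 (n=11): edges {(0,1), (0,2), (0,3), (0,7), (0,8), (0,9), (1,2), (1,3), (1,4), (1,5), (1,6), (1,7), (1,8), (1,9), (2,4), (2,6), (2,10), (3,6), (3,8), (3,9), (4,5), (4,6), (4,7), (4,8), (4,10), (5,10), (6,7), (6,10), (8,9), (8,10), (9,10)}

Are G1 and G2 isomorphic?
Yes, isomorphic

The graphs are isomorphic.
One valid mapping φ: V(G1) → V(G2): 0→7, 1→4, 2→0, 3→8, 4→2, 5→1, 6→9, 7→6, 8→10, 9→5, 10→3

Verify φ preserves adjacency — for each edge of G1, its image is an edge of G2:
  (0,1) → (φ(0),φ(1)) = (4,7) ∈ E(G2) ✓
  (0,2) → (φ(0),φ(2)) = (0,7) ∈ E(G2) ✓
  (0,5) → (φ(0),φ(5)) = (1,7) ∈ E(G2) ✓
  (0,7) → (φ(0),φ(7)) = (6,7) ∈ E(G2) ✓
  (1,3) → (φ(1),φ(3)) = (4,8) ∈ E(G2) ✓
  (1,4) → (φ(1),φ(4)) = (2,4) ∈ E(G2) ✓
  (1,5) → (φ(1),φ(5)) = (1,4) ∈ E(G2) ✓
  (1,7) → (φ(1),φ(7)) = (4,6) ∈ E(G2) ✓
  (1,8) → (φ(1),φ(8)) = (4,10) ∈ E(G2) ✓
  (1,9) → (φ(1),φ(9)) = (4,5) ∈ E(G2) ✓
  (2,3) → (φ(2),φ(3)) = (0,8) ∈ E(G2) ✓
  (2,4) → (φ(2),φ(4)) = (0,2) ∈ E(G2) ✓
  (2,5) → (φ(2),φ(5)) = (0,1) ∈ E(G2) ✓
  (2,6) → (φ(2),φ(6)) = (0,9) ∈ E(G2) ✓
  (2,10) → (φ(2),φ(10)) = (0,3) ∈ E(G2) ✓
  (3,5) → (φ(3),φ(5)) = (1,8) ∈ E(G2) ✓
  (3,6) → (φ(3),φ(6)) = (8,9) ∈ E(G2) ✓
  (3,8) → (φ(3),φ(8)) = (8,10) ∈ E(G2) ✓
  (3,10) → (φ(3),φ(10)) = (3,8) ∈ E(G2) ✓
  (4,5) → (φ(4),φ(5)) = (1,2) ∈ E(G2) ✓
  (4,7) → (φ(4),φ(7)) = (2,6) ∈ E(G2) ✓
  (4,8) → (φ(4),φ(8)) = (2,10) ∈ E(G2) ✓
  (5,6) → (φ(5),φ(6)) = (1,9) ∈ E(G2) ✓
  (5,7) → (φ(5),φ(7)) = (1,6) ∈ E(G2) ✓
  (5,9) → (φ(5),φ(9)) = (1,5) ∈ E(G2) ✓
  (5,10) → (φ(5),φ(10)) = (1,3) ∈ E(G2) ✓
  (6,8) → (φ(6),φ(8)) = (9,10) ∈ E(G2) ✓
  (6,10) → (φ(6),φ(10)) = (3,9) ∈ E(G2) ✓
  (7,8) → (φ(7),φ(8)) = (6,10) ∈ E(G2) ✓
  (7,10) → (φ(7),φ(10)) = (3,6) ∈ E(G2) ✓
  (8,9) → (φ(8),φ(9)) = (5,10) ∈ E(G2) ✓
All 31 edges of G1 map to edges of G2, and |E(G1)| = |E(G2)| = 31, so φ is a bijection on edges as well as vertices. Hence G1 ≅ G2.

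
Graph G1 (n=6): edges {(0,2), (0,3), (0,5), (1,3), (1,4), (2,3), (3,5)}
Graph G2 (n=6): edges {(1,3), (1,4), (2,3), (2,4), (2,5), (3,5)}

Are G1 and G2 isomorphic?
No, not isomorphic

The graphs are NOT isomorphic.

Connected components of G1: 1 component(s) with vertex sets [[0, 1, 2, 3, 4, 5]], sizes [6].
Connected components of G2: 2 component(s) with vertex sets [[0], [1, 2, 3, 4, 5]], sizes [1, 5].
The number of connected components (and the multiset of component sizes) is an isomorphism invariant — an isomorphism maps each component of G1 bijectively onto a component of G2. Since G1 has 1 component(s) and G2 has 2, they cannot be isomorphic.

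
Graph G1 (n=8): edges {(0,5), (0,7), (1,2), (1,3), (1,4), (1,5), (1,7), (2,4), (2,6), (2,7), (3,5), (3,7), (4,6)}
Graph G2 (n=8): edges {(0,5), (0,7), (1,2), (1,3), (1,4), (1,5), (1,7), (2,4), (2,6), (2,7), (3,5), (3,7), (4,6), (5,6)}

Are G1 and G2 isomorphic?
No, not isomorphic

The graphs are NOT isomorphic.

Counting edges: G1 has 13 edge(s); G2 has 14 edge(s).
Edge count is an isomorphism invariant (a bijection on vertices induces a bijection on edges), so differing edge counts rule out isomorphism.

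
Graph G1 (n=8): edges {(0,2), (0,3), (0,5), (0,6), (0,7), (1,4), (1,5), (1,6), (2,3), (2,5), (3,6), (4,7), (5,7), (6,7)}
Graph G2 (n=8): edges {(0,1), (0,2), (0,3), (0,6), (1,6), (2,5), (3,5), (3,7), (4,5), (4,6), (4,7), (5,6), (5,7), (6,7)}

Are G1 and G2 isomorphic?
No, not isomorphic

The graphs are NOT isomorphic.

Counting triangles (3-cliques): G1 has 5, G2 has 6.
Triangle count is an isomorphism invariant, so differing triangle counts rule out isomorphism.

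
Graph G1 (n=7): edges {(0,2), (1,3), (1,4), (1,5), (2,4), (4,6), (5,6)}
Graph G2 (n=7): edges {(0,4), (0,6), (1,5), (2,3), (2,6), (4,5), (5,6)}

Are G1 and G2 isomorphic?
Yes, isomorphic

The graphs are isomorphic.
One valid mapping φ: V(G1) → V(G2): 0→3, 1→5, 2→2, 3→1, 4→6, 5→4, 6→0

Verify φ preserves adjacency — for each edge of G1, its image is an edge of G2:
  (0,2) → (φ(0),φ(2)) = (2,3) ∈ E(G2) ✓
  (1,3) → (φ(1),φ(3)) = (1,5) ∈ E(G2) ✓
  (1,4) → (φ(1),φ(4)) = (5,6) ∈ E(G2) ✓
  (1,5) → (φ(1),φ(5)) = (4,5) ∈ E(G2) ✓
  (2,4) → (φ(2),φ(4)) = (2,6) ∈ E(G2) ✓
  (4,6) → (φ(4),φ(6)) = (0,6) ∈ E(G2) ✓
  (5,6) → (φ(5),φ(6)) = (0,4) ∈ E(G2) ✓
All 7 edges of G1 map to edges of G2, and |E(G1)| = |E(G2)| = 7, so φ is a bijection on edges as well as vertices. Hence G1 ≅ G2.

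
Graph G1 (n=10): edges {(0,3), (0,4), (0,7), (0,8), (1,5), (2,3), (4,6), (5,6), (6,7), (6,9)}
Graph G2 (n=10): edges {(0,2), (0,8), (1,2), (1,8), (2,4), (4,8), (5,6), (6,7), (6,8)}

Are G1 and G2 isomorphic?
No, not isomorphic

The graphs are NOT isomorphic.

Connected components of G1: 1 component(s) with vertex sets [[0, 1, 2, 3, 4, 5, 6, 7, 8, 9]], sizes [10].
Connected components of G2: 3 component(s) with vertex sets [[3], [9], [0, 1, 2, 4, 5, 6, 7, 8]], sizes [1, 1, 8].
The number of connected components (and the multiset of component sizes) is an isomorphism invariant — an isomorphism maps each component of G1 bijectively onto a component of G2. Since G1 has 1 component(s) and G2 has 3, they cannot be isomorphic.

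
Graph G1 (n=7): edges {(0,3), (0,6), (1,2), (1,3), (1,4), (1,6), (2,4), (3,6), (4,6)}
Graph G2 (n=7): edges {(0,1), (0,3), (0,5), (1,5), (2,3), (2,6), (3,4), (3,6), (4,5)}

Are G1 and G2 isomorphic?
No, not isomorphic

The graphs are NOT isomorphic.

Degrees in G1: deg(0)=2, deg(1)=4, deg(2)=2, deg(3)=3, deg(4)=3, deg(5)=0, deg(6)=4.
Sorted degree sequence of G1: [4, 4, 3, 3, 2, 2, 0].
Degrees in G2: deg(0)=3, deg(1)=2, deg(2)=2, deg(3)=4, deg(4)=2, deg(5)=3, deg(6)=2.
Sorted degree sequence of G2: [4, 3, 3, 2, 2, 2, 2].
The (sorted) degree sequence is an isomorphism invariant, so since G1 and G2 have different degree sequences they cannot be isomorphic.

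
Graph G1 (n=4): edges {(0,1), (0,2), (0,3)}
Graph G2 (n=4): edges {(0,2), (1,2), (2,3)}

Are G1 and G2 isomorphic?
Yes, isomorphic

The graphs are isomorphic.
One valid mapping φ: V(G1) → V(G2): 0→2, 1→0, 2→3, 3→1

Verify φ preserves adjacency — for each edge of G1, its image is an edge of G2:
  (0,1) → (φ(0),φ(1)) = (0,2) ∈ E(G2) ✓
  (0,2) → (φ(0),φ(2)) = (2,3) ∈ E(G2) ✓
  (0,3) → (φ(0),φ(3)) = (1,2) ∈ E(G2) ✓
All 3 edges of G1 map to edges of G2, and |E(G1)| = |E(G2)| = 3, so φ is a bijection on edges as well as vertices. Hence G1 ≅ G2.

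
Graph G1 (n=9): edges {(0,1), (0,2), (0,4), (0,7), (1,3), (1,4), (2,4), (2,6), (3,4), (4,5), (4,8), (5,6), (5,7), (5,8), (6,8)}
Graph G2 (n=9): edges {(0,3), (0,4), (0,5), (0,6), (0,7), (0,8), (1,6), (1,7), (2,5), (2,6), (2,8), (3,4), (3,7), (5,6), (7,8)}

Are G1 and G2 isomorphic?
Yes, isomorphic

The graphs are isomorphic.
One valid mapping φ: V(G1) → V(G2): 0→7, 1→3, 2→8, 3→4, 4→0, 5→6, 6→2, 7→1, 8→5

Verify φ preserves adjacency — for each edge of G1, its image is an edge of G2:
  (0,1) → (φ(0),φ(1)) = (3,7) ∈ E(G2) ✓
  (0,2) → (φ(0),φ(2)) = (7,8) ∈ E(G2) ✓
  (0,4) → (φ(0),φ(4)) = (0,7) ∈ E(G2) ✓
  (0,7) → (φ(0),φ(7)) = (1,7) ∈ E(G2) ✓
  (1,3) → (φ(1),φ(3)) = (3,4) ∈ E(G2) ✓
  (1,4) → (φ(1),φ(4)) = (0,3) ∈ E(G2) ✓
  (2,4) → (φ(2),φ(4)) = (0,8) ∈ E(G2) ✓
  (2,6) → (φ(2),φ(6)) = (2,8) ∈ E(G2) ✓
  (3,4) → (φ(3),φ(4)) = (0,4) ∈ E(G2) ✓
  (4,5) → (φ(4),φ(5)) = (0,6) ∈ E(G2) ✓
  (4,8) → (φ(4),φ(8)) = (0,5) ∈ E(G2) ✓
  (5,6) → (φ(5),φ(6)) = (2,6) ∈ E(G2) ✓
  (5,7) → (φ(5),φ(7)) = (1,6) ∈ E(G2) ✓
  (5,8) → (φ(5),φ(8)) = (5,6) ∈ E(G2) ✓
  (6,8) → (φ(6),φ(8)) = (2,5) ∈ E(G2) ✓
All 15 edges of G1 map to edges of G2, and |E(G1)| = |E(G2)| = 15, so φ is a bijection on edges as well as vertices. Hence G1 ≅ G2.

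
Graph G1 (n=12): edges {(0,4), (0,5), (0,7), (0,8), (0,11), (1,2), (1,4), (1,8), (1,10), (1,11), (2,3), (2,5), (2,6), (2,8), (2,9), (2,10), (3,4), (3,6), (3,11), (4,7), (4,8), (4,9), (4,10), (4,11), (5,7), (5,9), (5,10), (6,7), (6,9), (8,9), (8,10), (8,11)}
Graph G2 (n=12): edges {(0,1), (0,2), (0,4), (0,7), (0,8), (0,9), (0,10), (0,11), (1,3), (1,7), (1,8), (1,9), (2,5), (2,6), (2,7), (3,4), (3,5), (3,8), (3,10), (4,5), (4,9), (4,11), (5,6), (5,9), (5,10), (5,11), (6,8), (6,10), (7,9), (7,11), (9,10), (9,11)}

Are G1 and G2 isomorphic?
Yes, isomorphic

The graphs are isomorphic.
One valid mapping φ: V(G1) → V(G2): 0→1, 1→11, 2→5, 3→2, 4→0, 5→3, 6→6, 7→8, 8→9, 9→10, 10→4, 11→7

Verify φ preserves adjacency — for each edge of G1, its image is an edge of G2:
  (0,4) → (φ(0),φ(4)) = (0,1) ∈ E(G2) ✓
  (0,5) → (φ(0),φ(5)) = (1,3) ∈ E(G2) ✓
  (0,7) → (φ(0),φ(7)) = (1,8) ∈ E(G2) ✓
  (0,8) → (φ(0),φ(8)) = (1,9) ∈ E(G2) ✓
  (0,11) → (φ(0),φ(11)) = (1,7) ∈ E(G2) ✓
  (1,2) → (φ(1),φ(2)) = (5,11) ∈ E(G2) ✓
  (1,4) → (φ(1),φ(4)) = (0,11) ∈ E(G2) ✓
  (1,8) → (φ(1),φ(8)) = (9,11) ∈ E(G2) ✓
  (1,10) → (φ(1),φ(10)) = (4,11) ∈ E(G2) ✓
  (1,11) → (φ(1),φ(11)) = (7,11) ∈ E(G2) ✓
  (2,3) → (φ(2),φ(3)) = (2,5) ∈ E(G2) ✓
  (2,5) → (φ(2),φ(5)) = (3,5) ∈ E(G2) ✓
  (2,6) → (φ(2),φ(6)) = (5,6) ∈ E(G2) ✓
  (2,8) → (φ(2),φ(8)) = (5,9) ∈ E(G2) ✓
  (2,9) → (φ(2),φ(9)) = (5,10) ∈ E(G2) ✓
  (2,10) → (φ(2),φ(10)) = (4,5) ∈ E(G2) ✓
  (3,4) → (φ(3),φ(4)) = (0,2) ∈ E(G2) ✓
  (3,6) → (φ(3),φ(6)) = (2,6) ∈ E(G2) ✓
  (3,11) → (φ(3),φ(11)) = (2,7) ∈ E(G2) ✓
  (4,7) → (φ(4),φ(7)) = (0,8) ∈ E(G2) ✓
  (4,8) → (φ(4),φ(8)) = (0,9) ∈ E(G2) ✓
  (4,9) → (φ(4),φ(9)) = (0,10) ∈ E(G2) ✓
  (4,10) → (φ(4),φ(10)) = (0,4) ∈ E(G2) ✓
  (4,11) → (φ(4),φ(11)) = (0,7) ∈ E(G2) ✓
  (5,7) → (φ(5),φ(7)) = (3,8) ∈ E(G2) ✓
  (5,9) → (φ(5),φ(9)) = (3,10) ∈ E(G2) ✓
  (5,10) → (φ(5),φ(10)) = (3,4) ∈ E(G2) ✓
  (6,7) → (φ(6),φ(7)) = (6,8) ∈ E(G2) ✓
  (6,9) → (φ(6),φ(9)) = (6,10) ∈ E(G2) ✓
  (8,9) → (φ(8),φ(9)) = (9,10) ∈ E(G2) ✓
  (8,10) → (φ(8),φ(10)) = (4,9) ∈ E(G2) ✓
  (8,11) → (φ(8),φ(11)) = (7,9) ∈ E(G2) ✓
All 32 edges of G1 map to edges of G2, and |E(G1)| = |E(G2)| = 32, so φ is a bijection on edges as well as vertices. Hence G1 ≅ G2.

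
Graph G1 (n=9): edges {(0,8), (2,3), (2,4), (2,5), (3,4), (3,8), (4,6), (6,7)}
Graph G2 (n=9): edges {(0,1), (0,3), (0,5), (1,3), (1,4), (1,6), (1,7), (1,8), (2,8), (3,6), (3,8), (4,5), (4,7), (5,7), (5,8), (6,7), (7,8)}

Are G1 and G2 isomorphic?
No, not isomorphic

The graphs are NOT isomorphic.

Counting triangles (3-cliques): G1 has 1, G2 has 8.
Triangle count is an isomorphism invariant, so differing triangle counts rule out isomorphism.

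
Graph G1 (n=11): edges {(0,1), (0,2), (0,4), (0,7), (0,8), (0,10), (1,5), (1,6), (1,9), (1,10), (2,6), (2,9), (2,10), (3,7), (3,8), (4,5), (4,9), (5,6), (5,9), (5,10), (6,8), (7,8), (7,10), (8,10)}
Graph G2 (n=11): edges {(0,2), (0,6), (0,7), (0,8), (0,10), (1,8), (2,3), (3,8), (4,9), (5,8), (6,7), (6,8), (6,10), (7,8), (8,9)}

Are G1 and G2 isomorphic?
No, not isomorphic

The graphs are NOT isomorphic.

Degrees in G1: deg(0)=6, deg(1)=5, deg(2)=4, deg(3)=2, deg(4)=3, deg(5)=5, deg(6)=4, deg(7)=4, deg(8)=5, deg(9)=4, deg(10)=6.
Sorted degree sequence of G1: [6, 6, 5, 5, 5, 4, 4, 4, 4, 3, 2].
Degrees in G2: deg(0)=5, deg(1)=1, deg(2)=2, deg(3)=2, deg(4)=1, deg(5)=1, deg(6)=4, deg(7)=3, deg(8)=7, deg(9)=2, deg(10)=2.
Sorted degree sequence of G2: [7, 5, 4, 3, 2, 2, 2, 2, 1, 1, 1].
The (sorted) degree sequence is an isomorphism invariant, so since G1 and G2 have different degree sequences they cannot be isomorphic.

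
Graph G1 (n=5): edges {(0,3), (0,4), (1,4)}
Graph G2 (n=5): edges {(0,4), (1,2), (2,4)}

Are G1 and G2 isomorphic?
Yes, isomorphic

The graphs are isomorphic.
One valid mapping φ: V(G1) → V(G2): 0→2, 1→0, 2→3, 3→1, 4→4

Verify φ preserves adjacency — for each edge of G1, its image is an edge of G2:
  (0,3) → (φ(0),φ(3)) = (1,2) ∈ E(G2) ✓
  (0,4) → (φ(0),φ(4)) = (2,4) ∈ E(G2) ✓
  (1,4) → (φ(1),φ(4)) = (0,4) ∈ E(G2) ✓
All 3 edges of G1 map to edges of G2, and |E(G1)| = |E(G2)| = 3, so φ is a bijection on edges as well as vertices. Hence G1 ≅ G2.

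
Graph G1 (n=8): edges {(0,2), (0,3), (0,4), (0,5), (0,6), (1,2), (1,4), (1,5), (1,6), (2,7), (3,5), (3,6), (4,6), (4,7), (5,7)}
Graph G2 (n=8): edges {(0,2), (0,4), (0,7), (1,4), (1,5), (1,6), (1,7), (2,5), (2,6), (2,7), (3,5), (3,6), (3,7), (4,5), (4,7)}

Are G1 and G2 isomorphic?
Yes, isomorphic

The graphs are isomorphic.
One valid mapping φ: V(G1) → V(G2): 0→7, 1→5, 2→3, 3→0, 4→1, 5→2, 6→4, 7→6

Verify φ preserves adjacency — for each edge of G1, its image is an edge of G2:
  (0,2) → (φ(0),φ(2)) = (3,7) ∈ E(G2) ✓
  (0,3) → (φ(0),φ(3)) = (0,7) ∈ E(G2) ✓
  (0,4) → (φ(0),φ(4)) = (1,7) ∈ E(G2) ✓
  (0,5) → (φ(0),φ(5)) = (2,7) ∈ E(G2) ✓
  (0,6) → (φ(0),φ(6)) = (4,7) ∈ E(G2) ✓
  (1,2) → (φ(1),φ(2)) = (3,5) ∈ E(G2) ✓
  (1,4) → (φ(1),φ(4)) = (1,5) ∈ E(G2) ✓
  (1,5) → (φ(1),φ(5)) = (2,5) ∈ E(G2) ✓
  (1,6) → (φ(1),φ(6)) = (4,5) ∈ E(G2) ✓
  (2,7) → (φ(2),φ(7)) = (3,6) ∈ E(G2) ✓
  (3,5) → (φ(3),φ(5)) = (0,2) ∈ E(G2) ✓
  (3,6) → (φ(3),φ(6)) = (0,4) ∈ E(G2) ✓
  (4,6) → (φ(4),φ(6)) = (1,4) ∈ E(G2) ✓
  (4,7) → (φ(4),φ(7)) = (1,6) ∈ E(G2) ✓
  (5,7) → (φ(5),φ(7)) = (2,6) ∈ E(G2) ✓
All 15 edges of G1 map to edges of G2, and |E(G1)| = |E(G2)| = 15, so φ is a bijection on edges as well as vertices. Hence G1 ≅ G2.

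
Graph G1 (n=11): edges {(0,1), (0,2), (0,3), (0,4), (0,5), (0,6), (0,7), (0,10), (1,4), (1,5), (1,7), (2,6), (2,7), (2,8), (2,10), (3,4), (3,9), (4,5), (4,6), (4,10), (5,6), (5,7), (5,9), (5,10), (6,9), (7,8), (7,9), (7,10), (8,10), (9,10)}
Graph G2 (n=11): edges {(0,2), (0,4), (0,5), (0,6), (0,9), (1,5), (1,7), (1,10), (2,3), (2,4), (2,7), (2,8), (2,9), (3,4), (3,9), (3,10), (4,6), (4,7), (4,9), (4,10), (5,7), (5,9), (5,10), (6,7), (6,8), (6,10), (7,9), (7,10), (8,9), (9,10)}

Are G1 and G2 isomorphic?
Yes, isomorphic

The graphs are isomorphic.
One valid mapping φ: V(G1) → V(G2): 0→9, 1→3, 2→5, 3→8, 4→2, 5→4, 6→0, 7→10, 8→1, 9→6, 10→7

Verify φ preserves adjacency — for each edge of G1, its image is an edge of G2:
  (0,1) → (φ(0),φ(1)) = (3,9) ∈ E(G2) ✓
  (0,2) → (φ(0),φ(2)) = (5,9) ∈ E(G2) ✓
  (0,3) → (φ(0),φ(3)) = (8,9) ∈ E(G2) ✓
  (0,4) → (φ(0),φ(4)) = (2,9) ∈ E(G2) ✓
  (0,5) → (φ(0),φ(5)) = (4,9) ∈ E(G2) ✓
  (0,6) → (φ(0),φ(6)) = (0,9) ∈ E(G2) ✓
  (0,7) → (φ(0),φ(7)) = (9,10) ∈ E(G2) ✓
  (0,10) → (φ(0),φ(10)) = (7,9) ∈ E(G2) ✓
  (1,4) → (φ(1),φ(4)) = (2,3) ∈ E(G2) ✓
  (1,5) → (φ(1),φ(5)) = (3,4) ∈ E(G2) ✓
  (1,7) → (φ(1),φ(7)) = (3,10) ∈ E(G2) ✓
  (2,6) → (φ(2),φ(6)) = (0,5) ∈ E(G2) ✓
  (2,7) → (φ(2),φ(7)) = (5,10) ∈ E(G2) ✓
  (2,8) → (φ(2),φ(8)) = (1,5) ∈ E(G2) ✓
  (2,10) → (φ(2),φ(10)) = (5,7) ∈ E(G2) ✓
  (3,4) → (φ(3),φ(4)) = (2,8) ∈ E(G2) ✓
  (3,9) → (φ(3),φ(9)) = (6,8) ∈ E(G2) ✓
  (4,5) → (φ(4),φ(5)) = (2,4) ∈ E(G2) ✓
  (4,6) → (φ(4),φ(6)) = (0,2) ∈ E(G2) ✓
  (4,10) → (φ(4),φ(10)) = (2,7) ∈ E(G2) ✓
  (5,6) → (φ(5),φ(6)) = (0,4) ∈ E(G2) ✓
  (5,7) → (φ(5),φ(7)) = (4,10) ∈ E(G2) ✓
  (5,9) → (φ(5),φ(9)) = (4,6) ∈ E(G2) ✓
  (5,10) → (φ(5),φ(10)) = (4,7) ∈ E(G2) ✓
  (6,9) → (φ(6),φ(9)) = (0,6) ∈ E(G2) ✓
  (7,8) → (φ(7),φ(8)) = (1,10) ∈ E(G2) ✓
  (7,9) → (φ(7),φ(9)) = (6,10) ∈ E(G2) ✓
  (7,10) → (φ(7),φ(10)) = (7,10) ∈ E(G2) ✓
  (8,10) → (φ(8),φ(10)) = (1,7) ∈ E(G2) ✓
  (9,10) → (φ(9),φ(10)) = (6,7) ∈ E(G2) ✓
All 30 edges of G1 map to edges of G2, and |E(G1)| = |E(G2)| = 30, so φ is a bijection on edges as well as vertices. Hence G1 ≅ G2.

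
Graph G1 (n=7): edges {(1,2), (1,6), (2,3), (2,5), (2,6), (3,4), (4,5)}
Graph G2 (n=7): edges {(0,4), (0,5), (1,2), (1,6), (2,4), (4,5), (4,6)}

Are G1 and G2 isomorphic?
Yes, isomorphic

The graphs are isomorphic.
One valid mapping φ: V(G1) → V(G2): 0→3, 1→5, 2→4, 3→6, 4→1, 5→2, 6→0

Verify φ preserves adjacency — for each edge of G1, its image is an edge of G2:
  (1,2) → (φ(1),φ(2)) = (4,5) ∈ E(G2) ✓
  (1,6) → (φ(1),φ(6)) = (0,5) ∈ E(G2) ✓
  (2,3) → (φ(2),φ(3)) = (4,6) ∈ E(G2) ✓
  (2,5) → (φ(2),φ(5)) = (2,4) ∈ E(G2) ✓
  (2,6) → (φ(2),φ(6)) = (0,4) ∈ E(G2) ✓
  (3,4) → (φ(3),φ(4)) = (1,6) ∈ E(G2) ✓
  (4,5) → (φ(4),φ(5)) = (1,2) ∈ E(G2) ✓
All 7 edges of G1 map to edges of G2, and |E(G1)| = |E(G2)| = 7, so φ is a bijection on edges as well as vertices. Hence G1 ≅ G2.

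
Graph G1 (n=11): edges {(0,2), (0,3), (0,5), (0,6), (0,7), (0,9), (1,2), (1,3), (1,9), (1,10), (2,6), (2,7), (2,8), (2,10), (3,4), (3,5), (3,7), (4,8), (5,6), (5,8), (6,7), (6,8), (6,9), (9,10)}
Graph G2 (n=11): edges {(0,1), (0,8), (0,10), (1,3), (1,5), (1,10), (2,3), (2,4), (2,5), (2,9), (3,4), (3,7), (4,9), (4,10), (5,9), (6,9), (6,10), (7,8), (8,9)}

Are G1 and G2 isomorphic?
No, not isomorphic

The graphs are NOT isomorphic.

Degrees in G1: deg(0)=6, deg(1)=4, deg(2)=6, deg(3)=5, deg(4)=2, deg(5)=4, deg(6)=6, deg(7)=4, deg(8)=4, deg(9)=4, deg(10)=3.
Sorted degree sequence of G1: [6, 6, 6, 5, 4, 4, 4, 4, 4, 3, 2].
Degrees in G2: deg(0)=3, deg(1)=4, deg(2)=4, deg(3)=4, deg(4)=4, deg(5)=3, deg(6)=2, deg(7)=2, deg(8)=3, deg(9)=5, deg(10)=4.
Sorted degree sequence of G2: [5, 4, 4, 4, 4, 4, 3, 3, 3, 2, 2].
The (sorted) degree sequence is an isomorphism invariant, so since G1 and G2 have different degree sequences they cannot be isomorphic.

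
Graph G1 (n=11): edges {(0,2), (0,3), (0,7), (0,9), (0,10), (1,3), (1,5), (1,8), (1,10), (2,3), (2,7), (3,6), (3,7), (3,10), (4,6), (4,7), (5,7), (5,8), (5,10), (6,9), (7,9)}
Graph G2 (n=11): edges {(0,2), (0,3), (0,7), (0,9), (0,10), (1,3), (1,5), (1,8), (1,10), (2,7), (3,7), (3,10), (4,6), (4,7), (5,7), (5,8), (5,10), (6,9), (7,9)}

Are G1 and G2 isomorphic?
No, not isomorphic

The graphs are NOT isomorphic.

Counting edges: G1 has 21 edge(s); G2 has 19 edge(s).
Edge count is an isomorphism invariant (a bijection on vertices induces a bijection on edges), so differing edge counts rule out isomorphism.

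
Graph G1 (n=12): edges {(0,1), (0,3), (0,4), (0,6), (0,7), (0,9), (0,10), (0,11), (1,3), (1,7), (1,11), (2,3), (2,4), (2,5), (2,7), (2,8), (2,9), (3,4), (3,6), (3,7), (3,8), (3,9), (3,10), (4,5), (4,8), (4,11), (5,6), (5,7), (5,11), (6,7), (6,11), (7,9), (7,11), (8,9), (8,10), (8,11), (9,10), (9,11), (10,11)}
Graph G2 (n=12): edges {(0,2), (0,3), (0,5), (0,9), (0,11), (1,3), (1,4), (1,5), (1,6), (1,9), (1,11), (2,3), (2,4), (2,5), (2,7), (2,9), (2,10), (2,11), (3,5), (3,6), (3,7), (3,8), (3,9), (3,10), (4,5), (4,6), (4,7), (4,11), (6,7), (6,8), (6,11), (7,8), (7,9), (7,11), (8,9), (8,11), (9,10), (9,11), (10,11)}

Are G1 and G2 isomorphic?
Yes, isomorphic

The graphs are isomorphic.
One valid mapping φ: V(G1) → V(G2): 0→9, 1→10, 2→4, 3→11, 4→1, 5→5, 6→0, 7→2, 8→6, 9→7, 10→8, 11→3

Verify φ preserves adjacency — for each edge of G1, its image is an edge of G2:
  (0,1) → (φ(0),φ(1)) = (9,10) ∈ E(G2) ✓
  (0,3) → (φ(0),φ(3)) = (9,11) ∈ E(G2) ✓
  (0,4) → (φ(0),φ(4)) = (1,9) ∈ E(G2) ✓
  (0,6) → (φ(0),φ(6)) = (0,9) ∈ E(G2) ✓
  (0,7) → (φ(0),φ(7)) = (2,9) ∈ E(G2) ✓
  (0,9) → (φ(0),φ(9)) = (7,9) ∈ E(G2) ✓
  (0,10) → (φ(0),φ(10)) = (8,9) ∈ E(G2) ✓
  (0,11) → (φ(0),φ(11)) = (3,9) ∈ E(G2) ✓
  (1,3) → (φ(1),φ(3)) = (10,11) ∈ E(G2) ✓
  (1,7) → (φ(1),φ(7)) = (2,10) ∈ E(G2) ✓
  (1,11) → (φ(1),φ(11)) = (3,10) ∈ E(G2) ✓
  (2,3) → (φ(2),φ(3)) = (4,11) ∈ E(G2) ✓
  (2,4) → (φ(2),φ(4)) = (1,4) ∈ E(G2) ✓
  (2,5) → (φ(2),φ(5)) = (4,5) ∈ E(G2) ✓
  (2,7) → (φ(2),φ(7)) = (2,4) ∈ E(G2) ✓
  (2,8) → (φ(2),φ(8)) = (4,6) ∈ E(G2) ✓
  (2,9) → (φ(2),φ(9)) = (4,7) ∈ E(G2) ✓
  (3,4) → (φ(3),φ(4)) = (1,11) ∈ E(G2) ✓
  (3,6) → (φ(3),φ(6)) = (0,11) ∈ E(G2) ✓
  (3,7) → (φ(3),φ(7)) = (2,11) ∈ E(G2) ✓
  (3,8) → (φ(3),φ(8)) = (6,11) ∈ E(G2) ✓
  (3,9) → (φ(3),φ(9)) = (7,11) ∈ E(G2) ✓
  (3,10) → (φ(3),φ(10)) = (8,11) ∈ E(G2) ✓
  (4,5) → (φ(4),φ(5)) = (1,5) ∈ E(G2) ✓
  (4,8) → (φ(4),φ(8)) = (1,6) ∈ E(G2) ✓
  (4,11) → (φ(4),φ(11)) = (1,3) ∈ E(G2) ✓
  (5,6) → (φ(5),φ(6)) = (0,5) ∈ E(G2) ✓
  (5,7) → (φ(5),φ(7)) = (2,5) ∈ E(G2) ✓
  (5,11) → (φ(5),φ(11)) = (3,5) ∈ E(G2) ✓
  (6,7) → (φ(6),φ(7)) = (0,2) ∈ E(G2) ✓
  (6,11) → (φ(6),φ(11)) = (0,3) ∈ E(G2) ✓
  (7,9) → (φ(7),φ(9)) = (2,7) ∈ E(G2) ✓
  (7,11) → (φ(7),φ(11)) = (2,3) ∈ E(G2) ✓
  (8,9) → (φ(8),φ(9)) = (6,7) ∈ E(G2) ✓
  (8,10) → (φ(8),φ(10)) = (6,8) ∈ E(G2) ✓
  (8,11) → (φ(8),φ(11)) = (3,6) ∈ E(G2) ✓
  (9,10) → (φ(9),φ(10)) = (7,8) ∈ E(G2) ✓
  (9,11) → (φ(9),φ(11)) = (3,7) ∈ E(G2) ✓
  (10,11) → (φ(10),φ(11)) = (3,8) ∈ E(G2) ✓
All 39 edges of G1 map to edges of G2, and |E(G1)| = |E(G2)| = 39, so φ is a bijection on edges as well as vertices. Hence G1 ≅ G2.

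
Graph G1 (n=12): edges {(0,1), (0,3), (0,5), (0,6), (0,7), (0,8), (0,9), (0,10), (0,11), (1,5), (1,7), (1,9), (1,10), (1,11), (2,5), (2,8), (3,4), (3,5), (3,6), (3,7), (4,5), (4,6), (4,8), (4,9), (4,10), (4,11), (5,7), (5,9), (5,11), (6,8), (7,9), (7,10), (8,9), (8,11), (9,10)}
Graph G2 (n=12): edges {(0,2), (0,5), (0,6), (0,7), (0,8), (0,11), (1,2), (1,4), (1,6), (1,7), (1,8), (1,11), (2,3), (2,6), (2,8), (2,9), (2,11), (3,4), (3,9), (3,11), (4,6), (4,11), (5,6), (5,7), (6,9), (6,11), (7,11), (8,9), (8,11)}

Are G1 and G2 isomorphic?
No, not isomorphic

The graphs are NOT isomorphic.

Connected components of G1: 1 component(s) with vertex sets [[0, 1, 2, 3, 4, 5, 6, 7, 8, 9, 10, 11]], sizes [12].
Connected components of G2: 2 component(s) with vertex sets [[10], [0, 1, 2, 3, 4, 5, 6, 7, 8, 9, 11]], sizes [1, 11].
The number of connected components (and the multiset of component sizes) is an isomorphism invariant — an isomorphism maps each component of G1 bijectively onto a component of G2. Since G1 has 1 component(s) and G2 has 2, they cannot be isomorphic.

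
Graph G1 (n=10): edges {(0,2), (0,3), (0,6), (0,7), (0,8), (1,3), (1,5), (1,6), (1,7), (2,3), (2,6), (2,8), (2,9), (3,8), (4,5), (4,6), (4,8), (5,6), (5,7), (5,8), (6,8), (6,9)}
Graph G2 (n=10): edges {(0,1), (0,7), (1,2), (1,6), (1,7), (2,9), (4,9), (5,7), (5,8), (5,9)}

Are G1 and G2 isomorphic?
No, not isomorphic

The graphs are NOT isomorphic.

Connected components of G1: 1 component(s) with vertex sets [[0, 1, 2, 3, 4, 5, 6, 7, 8, 9]], sizes [10].
Connected components of G2: 2 component(s) with vertex sets [[3], [0, 1, 2, 4, 5, 6, 7, 8, 9]], sizes [1, 9].
The number of connected components (and the multiset of component sizes) is an isomorphism invariant — an isomorphism maps each component of G1 bijectively onto a component of G2. Since G1 has 1 component(s) and G2 has 2, they cannot be isomorphic.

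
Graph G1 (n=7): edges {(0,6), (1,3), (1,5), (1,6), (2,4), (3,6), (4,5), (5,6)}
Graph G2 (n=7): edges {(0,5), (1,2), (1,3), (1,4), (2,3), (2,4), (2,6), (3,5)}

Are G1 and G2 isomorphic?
Yes, isomorphic

The graphs are isomorphic.
One valid mapping φ: V(G1) → V(G2): 0→6, 1→1, 2→0, 3→4, 4→5, 5→3, 6→2

Verify φ preserves adjacency — for each edge of G1, its image is an edge of G2:
  (0,6) → (φ(0),φ(6)) = (2,6) ∈ E(G2) ✓
  (1,3) → (φ(1),φ(3)) = (1,4) ∈ E(G2) ✓
  (1,5) → (φ(1),φ(5)) = (1,3) ∈ E(G2) ✓
  (1,6) → (φ(1),φ(6)) = (1,2) ∈ E(G2) ✓
  (2,4) → (φ(2),φ(4)) = (0,5) ∈ E(G2) ✓
  (3,6) → (φ(3),φ(6)) = (2,4) ∈ E(G2) ✓
  (4,5) → (φ(4),φ(5)) = (3,5) ∈ E(G2) ✓
  (5,6) → (φ(5),φ(6)) = (2,3) ∈ E(G2) ✓
All 8 edges of G1 map to edges of G2, and |E(G1)| = |E(G2)| = 8, so φ is a bijection on edges as well as vertices. Hence G1 ≅ G2.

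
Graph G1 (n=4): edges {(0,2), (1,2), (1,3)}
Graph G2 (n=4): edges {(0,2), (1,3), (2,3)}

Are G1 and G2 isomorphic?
Yes, isomorphic

The graphs are isomorphic.
One valid mapping φ: V(G1) → V(G2): 0→0, 1→3, 2→2, 3→1

Verify φ preserves adjacency — for each edge of G1, its image is an edge of G2:
  (0,2) → (φ(0),φ(2)) = (0,2) ∈ E(G2) ✓
  (1,2) → (φ(1),φ(2)) = (2,3) ∈ E(G2) ✓
  (1,3) → (φ(1),φ(3)) = (1,3) ∈ E(G2) ✓
All 3 edges of G1 map to edges of G2, and |E(G1)| = |E(G2)| = 3, so φ is a bijection on edges as well as vertices. Hence G1 ≅ G2.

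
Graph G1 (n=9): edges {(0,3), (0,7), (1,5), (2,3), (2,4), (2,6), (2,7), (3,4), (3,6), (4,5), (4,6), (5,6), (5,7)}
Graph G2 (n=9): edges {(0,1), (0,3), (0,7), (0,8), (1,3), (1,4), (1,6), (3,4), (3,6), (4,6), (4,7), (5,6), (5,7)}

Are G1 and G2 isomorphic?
Yes, isomorphic

The graphs are isomorphic.
One valid mapping φ: V(G1) → V(G2): 0→5, 1→8, 2→4, 3→6, 4→3, 5→0, 6→1, 7→7, 8→2

Verify φ preserves adjacency — for each edge of G1, its image is an edge of G2:
  (0,3) → (φ(0),φ(3)) = (5,6) ∈ E(G2) ✓
  (0,7) → (φ(0),φ(7)) = (5,7) ∈ E(G2) ✓
  (1,5) → (φ(1),φ(5)) = (0,8) ∈ E(G2) ✓
  (2,3) → (φ(2),φ(3)) = (4,6) ∈ E(G2) ✓
  (2,4) → (φ(2),φ(4)) = (3,4) ∈ E(G2) ✓
  (2,6) → (φ(2),φ(6)) = (1,4) ∈ E(G2) ✓
  (2,7) → (φ(2),φ(7)) = (4,7) ∈ E(G2) ✓
  (3,4) → (φ(3),φ(4)) = (3,6) ∈ E(G2) ✓
  (3,6) → (φ(3),φ(6)) = (1,6) ∈ E(G2) ✓
  (4,5) → (φ(4),φ(5)) = (0,3) ∈ E(G2) ✓
  (4,6) → (φ(4),φ(6)) = (1,3) ∈ E(G2) ✓
  (5,6) → (φ(5),φ(6)) = (0,1) ∈ E(G2) ✓
  (5,7) → (φ(5),φ(7)) = (0,7) ∈ E(G2) ✓
All 13 edges of G1 map to edges of G2, and |E(G1)| = |E(G2)| = 13, so φ is a bijection on edges as well as vertices. Hence G1 ≅ G2.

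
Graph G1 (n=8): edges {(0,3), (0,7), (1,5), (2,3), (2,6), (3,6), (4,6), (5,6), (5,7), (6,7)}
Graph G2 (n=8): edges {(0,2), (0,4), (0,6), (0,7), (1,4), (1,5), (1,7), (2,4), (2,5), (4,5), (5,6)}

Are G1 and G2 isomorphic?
No, not isomorphic

The graphs are NOT isomorphic.

Connected components of G1: 1 component(s) with vertex sets [[0, 1, 2, 3, 4, 5, 6, 7]], sizes [8].
Connected components of G2: 2 component(s) with vertex sets [[3], [0, 1, 2, 4, 5, 6, 7]], sizes [1, 7].
The number of connected components (and the multiset of component sizes) is an isomorphism invariant — an isomorphism maps each component of G1 bijectively onto a component of G2. Since G1 has 1 component(s) and G2 has 2, they cannot be isomorphic.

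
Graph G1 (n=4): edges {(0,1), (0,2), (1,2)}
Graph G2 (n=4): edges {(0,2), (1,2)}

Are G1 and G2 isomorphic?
No, not isomorphic

The graphs are NOT isomorphic.

Degrees in G1: deg(0)=2, deg(1)=2, deg(2)=2, deg(3)=0.
Sorted degree sequence of G1: [2, 2, 2, 0].
Degrees in G2: deg(0)=1, deg(1)=1, deg(2)=2, deg(3)=0.
Sorted degree sequence of G2: [2, 1, 1, 0].
The (sorted) degree sequence is an isomorphism invariant, so since G1 and G2 have different degree sequences they cannot be isomorphic.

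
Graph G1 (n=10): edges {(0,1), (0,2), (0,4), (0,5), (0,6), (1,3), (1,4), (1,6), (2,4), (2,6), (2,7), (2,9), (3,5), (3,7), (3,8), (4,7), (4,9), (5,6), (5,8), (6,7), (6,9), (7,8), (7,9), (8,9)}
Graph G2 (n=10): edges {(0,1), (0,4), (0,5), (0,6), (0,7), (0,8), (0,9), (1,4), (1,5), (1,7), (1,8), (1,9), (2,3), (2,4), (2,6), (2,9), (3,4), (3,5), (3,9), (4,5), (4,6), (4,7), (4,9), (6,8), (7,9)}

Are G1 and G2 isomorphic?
No, not isomorphic

The graphs are NOT isomorphic.

Counting triangles (3-cliques): G1 has 15, G2 has 22.
Triangle count is an isomorphism invariant, so differing triangle counts rule out isomorphism.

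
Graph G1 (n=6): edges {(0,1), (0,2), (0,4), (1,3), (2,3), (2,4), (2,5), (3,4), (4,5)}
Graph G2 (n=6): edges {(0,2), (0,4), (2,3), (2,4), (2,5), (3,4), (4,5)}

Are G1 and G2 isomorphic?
No, not isomorphic

The graphs are NOT isomorphic.

Counting edges: G1 has 9 edge(s); G2 has 7 edge(s).
Edge count is an isomorphism invariant (a bijection on vertices induces a bijection on edges), so differing edge counts rule out isomorphism.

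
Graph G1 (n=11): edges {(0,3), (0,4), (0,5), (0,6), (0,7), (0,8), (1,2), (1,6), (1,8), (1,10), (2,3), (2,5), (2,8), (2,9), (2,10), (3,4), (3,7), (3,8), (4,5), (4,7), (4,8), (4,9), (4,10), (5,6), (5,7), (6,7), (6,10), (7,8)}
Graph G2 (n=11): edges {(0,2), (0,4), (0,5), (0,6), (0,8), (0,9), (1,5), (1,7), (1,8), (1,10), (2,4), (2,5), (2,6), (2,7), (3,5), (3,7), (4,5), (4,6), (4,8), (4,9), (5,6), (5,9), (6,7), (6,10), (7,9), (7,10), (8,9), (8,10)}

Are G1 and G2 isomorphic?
Yes, isomorphic

The graphs are isomorphic.
One valid mapping φ: V(G1) → V(G2): 0→0, 1→10, 2→7, 3→2, 4→5, 5→9, 6→8, 7→4, 8→6, 9→3, 10→1

Verify φ preserves adjacency — for each edge of G1, its image is an edge of G2:
  (0,3) → (φ(0),φ(3)) = (0,2) ∈ E(G2) ✓
  (0,4) → (φ(0),φ(4)) = (0,5) ∈ E(G2) ✓
  (0,5) → (φ(0),φ(5)) = (0,9) ∈ E(G2) ✓
  (0,6) → (φ(0),φ(6)) = (0,8) ∈ E(G2) ✓
  (0,7) → (φ(0),φ(7)) = (0,4) ∈ E(G2) ✓
  (0,8) → (φ(0),φ(8)) = (0,6) ∈ E(G2) ✓
  (1,2) → (φ(1),φ(2)) = (7,10) ∈ E(G2) ✓
  (1,6) → (φ(1),φ(6)) = (8,10) ∈ E(G2) ✓
  (1,8) → (φ(1),φ(8)) = (6,10) ∈ E(G2) ✓
  (1,10) → (φ(1),φ(10)) = (1,10) ∈ E(G2) ✓
  (2,3) → (φ(2),φ(3)) = (2,7) ∈ E(G2) ✓
  (2,5) → (φ(2),φ(5)) = (7,9) ∈ E(G2) ✓
  (2,8) → (φ(2),φ(8)) = (6,7) ∈ E(G2) ✓
  (2,9) → (φ(2),φ(9)) = (3,7) ∈ E(G2) ✓
  (2,10) → (φ(2),φ(10)) = (1,7) ∈ E(G2) ✓
  (3,4) → (φ(3),φ(4)) = (2,5) ∈ E(G2) ✓
  (3,7) → (φ(3),φ(7)) = (2,4) ∈ E(G2) ✓
  (3,8) → (φ(3),φ(8)) = (2,6) ∈ E(G2) ✓
  (4,5) → (φ(4),φ(5)) = (5,9) ∈ E(G2) ✓
  (4,7) → (φ(4),φ(7)) = (4,5) ∈ E(G2) ✓
  (4,8) → (φ(4),φ(8)) = (5,6) ∈ E(G2) ✓
  (4,9) → (φ(4),φ(9)) = (3,5) ∈ E(G2) ✓
  (4,10) → (φ(4),φ(10)) = (1,5) ∈ E(G2) ✓
  (5,6) → (φ(5),φ(6)) = (8,9) ∈ E(G2) ✓
  (5,7) → (φ(5),φ(7)) = (4,9) ∈ E(G2) ✓
  (6,7) → (φ(6),φ(7)) = (4,8) ∈ E(G2) ✓
  (6,10) → (φ(6),φ(10)) = (1,8) ∈ E(G2) ✓
  (7,8) → (φ(7),φ(8)) = (4,6) ∈ E(G2) ✓
All 28 edges of G1 map to edges of G2, and |E(G1)| = |E(G2)| = 28, so φ is a bijection on edges as well as vertices. Hence G1 ≅ G2.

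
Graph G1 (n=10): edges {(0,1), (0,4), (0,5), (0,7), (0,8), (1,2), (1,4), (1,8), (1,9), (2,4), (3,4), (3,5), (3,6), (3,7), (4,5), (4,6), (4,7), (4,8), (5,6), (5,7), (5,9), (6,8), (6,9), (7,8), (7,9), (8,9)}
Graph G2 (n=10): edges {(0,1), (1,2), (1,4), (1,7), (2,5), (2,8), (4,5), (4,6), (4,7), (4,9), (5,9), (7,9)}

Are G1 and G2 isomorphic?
No, not isomorphic

The graphs are NOT isomorphic.

Connected components of G1: 1 component(s) with vertex sets [[0, 1, 2, 3, 4, 5, 6, 7, 8, 9]], sizes [10].
Connected components of G2: 2 component(s) with vertex sets [[3], [0, 1, 2, 4, 5, 6, 7, 8, 9]], sizes [1, 9].
The number of connected components (and the multiset of component sizes) is an isomorphism invariant — an isomorphism maps each component of G1 bijectively onto a component of G2. Since G1 has 1 component(s) and G2 has 2, they cannot be isomorphic.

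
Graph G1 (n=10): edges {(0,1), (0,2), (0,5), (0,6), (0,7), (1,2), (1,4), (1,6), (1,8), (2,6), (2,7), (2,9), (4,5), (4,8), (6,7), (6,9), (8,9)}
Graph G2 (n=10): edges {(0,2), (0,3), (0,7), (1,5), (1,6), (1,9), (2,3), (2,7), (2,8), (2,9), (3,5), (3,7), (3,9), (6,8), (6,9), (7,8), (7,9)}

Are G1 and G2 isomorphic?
Yes, isomorphic

The graphs are isomorphic.
One valid mapping φ: V(G1) → V(G2): 0→3, 1→9, 2→2, 3→4, 4→1, 5→5, 6→7, 7→0, 8→6, 9→8

Verify φ preserves adjacency — for each edge of G1, its image is an edge of G2:
  (0,1) → (φ(0),φ(1)) = (3,9) ∈ E(G2) ✓
  (0,2) → (φ(0),φ(2)) = (2,3) ∈ E(G2) ✓
  (0,5) → (φ(0),φ(5)) = (3,5) ∈ E(G2) ✓
  (0,6) → (φ(0),φ(6)) = (3,7) ∈ E(G2) ✓
  (0,7) → (φ(0),φ(7)) = (0,3) ∈ E(G2) ✓
  (1,2) → (φ(1),φ(2)) = (2,9) ∈ E(G2) ✓
  (1,4) → (φ(1),φ(4)) = (1,9) ∈ E(G2) ✓
  (1,6) → (φ(1),φ(6)) = (7,9) ∈ E(G2) ✓
  (1,8) → (φ(1),φ(8)) = (6,9) ∈ E(G2) ✓
  (2,6) → (φ(2),φ(6)) = (2,7) ∈ E(G2) ✓
  (2,7) → (φ(2),φ(7)) = (0,2) ∈ E(G2) ✓
  (2,9) → (φ(2),φ(9)) = (2,8) ∈ E(G2) ✓
  (4,5) → (φ(4),φ(5)) = (1,5) ∈ E(G2) ✓
  (4,8) → (φ(4),φ(8)) = (1,6) ∈ E(G2) ✓
  (6,7) → (φ(6),φ(7)) = (0,7) ∈ E(G2) ✓
  (6,9) → (φ(6),φ(9)) = (7,8) ∈ E(G2) ✓
  (8,9) → (φ(8),φ(9)) = (6,8) ∈ E(G2) ✓
All 17 edges of G1 map to edges of G2, and |E(G1)| = |E(G2)| = 17, so φ is a bijection on edges as well as vertices. Hence G1 ≅ G2.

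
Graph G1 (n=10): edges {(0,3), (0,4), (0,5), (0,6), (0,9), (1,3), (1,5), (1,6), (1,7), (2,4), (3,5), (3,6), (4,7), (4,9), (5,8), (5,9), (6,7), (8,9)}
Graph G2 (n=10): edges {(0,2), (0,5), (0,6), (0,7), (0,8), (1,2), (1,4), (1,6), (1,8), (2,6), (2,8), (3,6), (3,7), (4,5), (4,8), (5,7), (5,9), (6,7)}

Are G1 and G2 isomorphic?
Yes, isomorphic

The graphs are isomorphic.
One valid mapping φ: V(G1) → V(G2): 0→0, 1→1, 2→9, 3→2, 4→5, 5→6, 6→8, 7→4, 8→3, 9→7

Verify φ preserves adjacency — for each edge of G1, its image is an edge of G2:
  (0,3) → (φ(0),φ(3)) = (0,2) ∈ E(G2) ✓
  (0,4) → (φ(0),φ(4)) = (0,5) ∈ E(G2) ✓
  (0,5) → (φ(0),φ(5)) = (0,6) ∈ E(G2) ✓
  (0,6) → (φ(0),φ(6)) = (0,8) ∈ E(G2) ✓
  (0,9) → (φ(0),φ(9)) = (0,7) ∈ E(G2) ✓
  (1,3) → (φ(1),φ(3)) = (1,2) ∈ E(G2) ✓
  (1,5) → (φ(1),φ(5)) = (1,6) ∈ E(G2) ✓
  (1,6) → (φ(1),φ(6)) = (1,8) ∈ E(G2) ✓
  (1,7) → (φ(1),φ(7)) = (1,4) ∈ E(G2) ✓
  (2,4) → (φ(2),φ(4)) = (5,9) ∈ E(G2) ✓
  (3,5) → (φ(3),φ(5)) = (2,6) ∈ E(G2) ✓
  (3,6) → (φ(3),φ(6)) = (2,8) ∈ E(G2) ✓
  (4,7) → (φ(4),φ(7)) = (4,5) ∈ E(G2) ✓
  (4,9) → (φ(4),φ(9)) = (5,7) ∈ E(G2) ✓
  (5,8) → (φ(5),φ(8)) = (3,6) ∈ E(G2) ✓
  (5,9) → (φ(5),φ(9)) = (6,7) ∈ E(G2) ✓
  (6,7) → (φ(6),φ(7)) = (4,8) ∈ E(G2) ✓
  (8,9) → (φ(8),φ(9)) = (3,7) ∈ E(G2) ✓
All 18 edges of G1 map to edges of G2, and |E(G1)| = |E(G2)| = 18, so φ is a bijection on edges as well as vertices. Hence G1 ≅ G2.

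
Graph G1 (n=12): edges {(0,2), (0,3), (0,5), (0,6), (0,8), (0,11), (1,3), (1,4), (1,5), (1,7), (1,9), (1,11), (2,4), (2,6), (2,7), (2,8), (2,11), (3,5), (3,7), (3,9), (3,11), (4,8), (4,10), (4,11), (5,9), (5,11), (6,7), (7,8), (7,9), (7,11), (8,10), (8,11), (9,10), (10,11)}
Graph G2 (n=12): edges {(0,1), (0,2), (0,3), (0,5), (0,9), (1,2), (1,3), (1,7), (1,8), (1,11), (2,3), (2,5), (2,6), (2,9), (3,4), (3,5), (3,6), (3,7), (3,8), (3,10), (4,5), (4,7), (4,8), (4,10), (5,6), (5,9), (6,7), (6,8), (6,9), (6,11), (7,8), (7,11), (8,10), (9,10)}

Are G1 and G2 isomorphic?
Yes, isomorphic

The graphs are isomorphic.
One valid mapping φ: V(G1) → V(G2): 0→1, 1→5, 2→7, 3→2, 4→4, 5→0, 6→11, 7→6, 8→8, 9→9, 10→10, 11→3

Verify φ preserves adjacency — for each edge of G1, its image is an edge of G2:
  (0,2) → (φ(0),φ(2)) = (1,7) ∈ E(G2) ✓
  (0,3) → (φ(0),φ(3)) = (1,2) ∈ E(G2) ✓
  (0,5) → (φ(0),φ(5)) = (0,1) ∈ E(G2) ✓
  (0,6) → (φ(0),φ(6)) = (1,11) ∈ E(G2) ✓
  (0,8) → (φ(0),φ(8)) = (1,8) ∈ E(G2) ✓
  (0,11) → (φ(0),φ(11)) = (1,3) ∈ E(G2) ✓
  (1,3) → (φ(1),φ(3)) = (2,5) ∈ E(G2) ✓
  (1,4) → (φ(1),φ(4)) = (4,5) ∈ E(G2) ✓
  (1,5) → (φ(1),φ(5)) = (0,5) ∈ E(G2) ✓
  (1,7) → (φ(1),φ(7)) = (5,6) ∈ E(G2) ✓
  (1,9) → (φ(1),φ(9)) = (5,9) ∈ E(G2) ✓
  (1,11) → (φ(1),φ(11)) = (3,5) ∈ E(G2) ✓
  (2,4) → (φ(2),φ(4)) = (4,7) ∈ E(G2) ✓
  (2,6) → (φ(2),φ(6)) = (7,11) ∈ E(G2) ✓
  (2,7) → (φ(2),φ(7)) = (6,7) ∈ E(G2) ✓
  (2,8) → (φ(2),φ(8)) = (7,8) ∈ E(G2) ✓
  (2,11) → (φ(2),φ(11)) = (3,7) ∈ E(G2) ✓
  (3,5) → (φ(3),φ(5)) = (0,2) ∈ E(G2) ✓
  (3,7) → (φ(3),φ(7)) = (2,6) ∈ E(G2) ✓
  (3,9) → (φ(3),φ(9)) = (2,9) ∈ E(G2) ✓
  (3,11) → (φ(3),φ(11)) = (2,3) ∈ E(G2) ✓
  (4,8) → (φ(4),φ(8)) = (4,8) ∈ E(G2) ✓
  (4,10) → (φ(4),φ(10)) = (4,10) ∈ E(G2) ✓
  (4,11) → (φ(4),φ(11)) = (3,4) ∈ E(G2) ✓
  (5,9) → (φ(5),φ(9)) = (0,9) ∈ E(G2) ✓
  (5,11) → (φ(5),φ(11)) = (0,3) ∈ E(G2) ✓
  (6,7) → (φ(6),φ(7)) = (6,11) ∈ E(G2) ✓
  (7,8) → (φ(7),φ(8)) = (6,8) ∈ E(G2) ✓
  (7,9) → (φ(7),φ(9)) = (6,9) ∈ E(G2) ✓
  (7,11) → (φ(7),φ(11)) = (3,6) ∈ E(G2) ✓
  (8,10) → (φ(8),φ(10)) = (8,10) ∈ E(G2) ✓
  (8,11) → (φ(8),φ(11)) = (3,8) ∈ E(G2) ✓
  (9,10) → (φ(9),φ(10)) = (9,10) ∈ E(G2) ✓
  (10,11) → (φ(10),φ(11)) = (3,10) ∈ E(G2) ✓
All 34 edges of G1 map to edges of G2, and |E(G1)| = |E(G2)| = 34, so φ is a bijection on edges as well as vertices. Hence G1 ≅ G2.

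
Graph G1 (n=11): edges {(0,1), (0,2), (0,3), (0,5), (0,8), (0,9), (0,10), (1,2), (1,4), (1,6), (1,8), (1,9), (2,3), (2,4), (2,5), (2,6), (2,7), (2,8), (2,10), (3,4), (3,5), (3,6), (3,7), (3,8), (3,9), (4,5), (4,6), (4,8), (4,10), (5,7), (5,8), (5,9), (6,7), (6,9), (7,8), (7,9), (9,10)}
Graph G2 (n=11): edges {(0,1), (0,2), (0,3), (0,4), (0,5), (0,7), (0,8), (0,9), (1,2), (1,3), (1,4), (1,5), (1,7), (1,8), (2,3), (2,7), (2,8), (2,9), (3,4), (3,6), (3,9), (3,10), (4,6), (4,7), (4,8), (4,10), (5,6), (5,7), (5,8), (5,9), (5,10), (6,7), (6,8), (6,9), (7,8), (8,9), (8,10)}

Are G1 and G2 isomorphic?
Yes, isomorphic

The graphs are isomorphic.
One valid mapping φ: V(G1) → V(G2): 0→4, 1→6, 2→8, 3→0, 4→5, 5→1, 6→9, 7→2, 8→7, 9→3, 10→10

Verify φ preserves adjacency — for each edge of G1, its image is an edge of G2:
  (0,1) → (φ(0),φ(1)) = (4,6) ∈ E(G2) ✓
  (0,2) → (φ(0),φ(2)) = (4,8) ∈ E(G2) ✓
  (0,3) → (φ(0),φ(3)) = (0,4) ∈ E(G2) ✓
  (0,5) → (φ(0),φ(5)) = (1,4) ∈ E(G2) ✓
  (0,8) → (φ(0),φ(8)) = (4,7) ∈ E(G2) ✓
  (0,9) → (φ(0),φ(9)) = (3,4) ∈ E(G2) ✓
  (0,10) → (φ(0),φ(10)) = (4,10) ∈ E(G2) ✓
  (1,2) → (φ(1),φ(2)) = (6,8) ∈ E(G2) ✓
  (1,4) → (φ(1),φ(4)) = (5,6) ∈ E(G2) ✓
  (1,6) → (φ(1),φ(6)) = (6,9) ∈ E(G2) ✓
  (1,8) → (φ(1),φ(8)) = (6,7) ∈ E(G2) ✓
  (1,9) → (φ(1),φ(9)) = (3,6) ∈ E(G2) ✓
  (2,3) → (φ(2),φ(3)) = (0,8) ∈ E(G2) ✓
  (2,4) → (φ(2),φ(4)) = (5,8) ∈ E(G2) ✓
  (2,5) → (φ(2),φ(5)) = (1,8) ∈ E(G2) ✓
  (2,6) → (φ(2),φ(6)) = (8,9) ∈ E(G2) ✓
  (2,7) → (φ(2),φ(7)) = (2,8) ∈ E(G2) ✓
  (2,8) → (φ(2),φ(8)) = (7,8) ∈ E(G2) ✓
  (2,10) → (φ(2),φ(10)) = (8,10) ∈ E(G2) ✓
  (3,4) → (φ(3),φ(4)) = (0,5) ∈ E(G2) ✓
  (3,5) → (φ(3),φ(5)) = (0,1) ∈ E(G2) ✓
  (3,6) → (φ(3),φ(6)) = (0,9) ∈ E(G2) ✓
  (3,7) → (φ(3),φ(7)) = (0,2) ∈ E(G2) ✓
  (3,8) → (φ(3),φ(8)) = (0,7) ∈ E(G2) ✓
  (3,9) → (φ(3),φ(9)) = (0,3) ∈ E(G2) ✓
  (4,5) → (φ(4),φ(5)) = (1,5) ∈ E(G2) ✓
  (4,6) → (φ(4),φ(6)) = (5,9) ∈ E(G2) ✓
  (4,8) → (φ(4),φ(8)) = (5,7) ∈ E(G2) ✓
  (4,10) → (φ(4),φ(10)) = (5,10) ∈ E(G2) ✓
  (5,7) → (φ(5),φ(7)) = (1,2) ∈ E(G2) ✓
  (5,8) → (φ(5),φ(8)) = (1,7) ∈ E(G2) ✓
  (5,9) → (φ(5),φ(9)) = (1,3) ∈ E(G2) ✓
  (6,7) → (φ(6),φ(7)) = (2,9) ∈ E(G2) ✓
  (6,9) → (φ(6),φ(9)) = (3,9) ∈ E(G2) ✓
  (7,8) → (φ(7),φ(8)) = (2,7) ∈ E(G2) ✓
  (7,9) → (φ(7),φ(9)) = (2,3) ∈ E(G2) ✓
  (9,10) → (φ(9),φ(10)) = (3,10) ∈ E(G2) ✓
All 37 edges of G1 map to edges of G2, and |E(G1)| = |E(G2)| = 37, so φ is a bijection on edges as well as vertices. Hence G1 ≅ G2.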